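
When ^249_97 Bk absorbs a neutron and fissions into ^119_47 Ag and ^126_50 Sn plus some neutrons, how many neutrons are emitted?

Conserve mass number: 250 = 119 + 126 + k, so k = 250 − 245 = 5.
Check atomic number: 97 = 47 + 50 + 0 = 97. ✓

5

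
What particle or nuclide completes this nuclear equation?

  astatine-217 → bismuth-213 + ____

Conserve mass number: 217 = 213 + A, so A = 4.
Conserve atomic number: 85 = 83 + Z, so Z = 2.
A = 4 and Z = 2 is helium-4 — an alpha particle.

alpha particle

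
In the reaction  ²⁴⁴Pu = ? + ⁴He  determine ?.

Conserve mass number: 244 = A + 4, so A = 240.
Conserve atomic number: 94 = Z + 2, so Z = 92.
Z = 92 is uranium, so the species is ²⁴⁰U.

U-240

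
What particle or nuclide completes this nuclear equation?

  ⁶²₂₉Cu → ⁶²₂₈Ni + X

Conserve mass number: 62 = 62 + A, so A = 0.
Conserve atomic number: 29 = 28 + Z, so Z = 1.
A = 0 and Z = 1 is ⁰₁e — a positron.

positron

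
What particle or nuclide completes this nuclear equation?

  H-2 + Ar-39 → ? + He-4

Conserve mass number: 2 + 39 = A + 4, so A = 37.
Conserve atomic number: 1 + 18 = Z + 2, so Z = 17.
Z = 17 is chlorine, so the species is Cl-37.

Cl-37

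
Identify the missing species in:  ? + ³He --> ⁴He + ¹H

Conserve mass number: A + 3 = 4 + 1, so A = 2.
Conserve atomic number: Z + 2 = 2 + 1, so Z = 1.
A = 2 and Z = 1 is ²H — a deuteron.

deuteron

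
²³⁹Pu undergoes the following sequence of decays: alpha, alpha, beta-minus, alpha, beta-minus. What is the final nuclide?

Start: (A, Z) = (239, 94).
After α: (235, 92).
After α: (231, 90).
After β⁻: (231, 91).
After α: (227, 89).
After β⁻: (227, 90).
Z = 90 is thorium.

Th-227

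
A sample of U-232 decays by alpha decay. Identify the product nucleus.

Th-228

Alpha decay: mass number changes by -4, atomic number by -2.
A: 232 − 4 = 228; Z: 92 − 2 = 90.
Z = 90 is thorium, so the daughter is Th-228.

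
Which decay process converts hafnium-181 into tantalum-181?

beta-minus decay

ΔA = 181 − 181 = 0; ΔZ = 73 − 72 = +1.
A is unchanged and Z rises by 1 — a neutron has become a proton (β⁻ decay).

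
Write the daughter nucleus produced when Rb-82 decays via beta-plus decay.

Kr-82

Beta-plus decay: mass number changes by +0, atomic number by -1.
A: 82 = 82; Z: 37 − 1 = 36.
Z = 36 is krypton, so the daughter is Kr-82.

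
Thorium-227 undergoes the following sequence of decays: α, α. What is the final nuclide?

Rn-219

Start: (A, Z) = (227, 90).
After α: (223, 88).
After α: (219, 86).
Z = 86 is radon.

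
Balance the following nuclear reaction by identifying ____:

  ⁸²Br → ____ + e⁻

Kr-82

Conserve mass number: 82 = A + 0, so A = 82.
Conserve atomic number: 35 = Z − 1, so Z = 36.
Z = 36 is krypton, so the species is ⁸²Kr.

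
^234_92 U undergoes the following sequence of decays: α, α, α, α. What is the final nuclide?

Po-218

Start: (A, Z) = (234, 92).
After α: (230, 90).
After α: (226, 88).
After α: (222, 86).
After α: (218, 84).
Z = 84 is polonium.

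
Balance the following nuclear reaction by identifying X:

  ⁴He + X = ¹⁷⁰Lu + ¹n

Tm-167

Conserve mass number: 4 + A = 170 + 1, so A = 167.
Conserve atomic number: 2 + Z = 71 + 0, so Z = 69.
Z = 69 is thulium, so the species is ¹⁶⁷Tm.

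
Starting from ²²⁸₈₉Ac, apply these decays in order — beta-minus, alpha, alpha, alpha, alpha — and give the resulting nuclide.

Pb-212

Start: (A, Z) = (228, 89).
After β⁻: (228, 90).
After α: (224, 88).
After α: (220, 86).
After α: (216, 84).
After α: (212, 82).
Z = 82 is lead.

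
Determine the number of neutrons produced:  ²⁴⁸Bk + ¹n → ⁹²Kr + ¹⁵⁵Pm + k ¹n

Conserve mass number: 249 = 92 + 155 + k, so k = 249 − 247 = 2.
Check atomic number: 97 = 36 + 61 + 0 = 97. ✓

2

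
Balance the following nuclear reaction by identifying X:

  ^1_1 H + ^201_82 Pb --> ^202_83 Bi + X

gamma ray

Conserve mass number: 1 + 201 = 202 + A, so A = 0.
Conserve atomic number: 1 + 82 = 83 + Z, so Z = 0.
A = 0 and Z = 0 is ^0_0 γ — a gamma ray.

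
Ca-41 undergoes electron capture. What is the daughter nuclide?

Electron capture: mass number changes by +0, atomic number by -1.
A: 41 = 41; Z: 20 − 1 = 19.
Z = 19 is potassium, so the daughter is K-41.

K-41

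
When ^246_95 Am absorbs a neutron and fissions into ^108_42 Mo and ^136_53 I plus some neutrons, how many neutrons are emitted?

Conserve mass number: 247 = 108 + 136 + k, so k = 247 − 244 = 3.
Check atomic number: 95 = 42 + 53 + 0 = 95. ✓

3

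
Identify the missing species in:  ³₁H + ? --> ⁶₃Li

Conserve mass number: 3 + A = 6, so A = 3.
Conserve atomic number: 1 + Z = 3, so Z = 2.
Z = 2 is helium, so the species is ³₂He.

He-3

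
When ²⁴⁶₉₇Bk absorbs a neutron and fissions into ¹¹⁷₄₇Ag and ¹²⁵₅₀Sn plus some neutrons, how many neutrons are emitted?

5

Conserve mass number: 247 = 117 + 125 + k, so k = 247 − 242 = 5.
Check atomic number: 97 = 47 + 50 + 0 = 97. ✓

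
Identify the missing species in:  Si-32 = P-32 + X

beta-minus particle

Conserve mass number: 32 = 32 + A, so A = 0.
Conserve atomic number: 14 = 15 + Z, so Z = -1.
A = 0 and Z = -1 is e⁻ — a beta-minus particle.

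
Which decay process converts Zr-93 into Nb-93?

beta-minus decay

ΔA = 93 − 93 = 0; ΔZ = 41 − 40 = +1.
A is unchanged and Z rises by 1 — a neutron has become a proton (β⁻ decay).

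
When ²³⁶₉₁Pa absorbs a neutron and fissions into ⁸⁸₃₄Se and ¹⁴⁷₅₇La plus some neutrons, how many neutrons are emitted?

2

Conserve mass number: 237 = 88 + 147 + k, so k = 237 − 235 = 2.
Check atomic number: 91 = 34 + 57 + 0 = 91. ✓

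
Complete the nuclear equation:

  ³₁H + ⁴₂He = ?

Conserve mass number: 3 + 4 = A, so A = 7.
Conserve atomic number: 1 + 2 = Z, so Z = 3.
Z = 3 is lithium, so the species is ⁷₃Li.

Li-7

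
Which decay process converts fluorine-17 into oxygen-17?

ΔA = 17 − 17 = 0; ΔZ = 8 − 9 = -1.
A is unchanged and Z drops by 1 — a proton has become a neutron (β⁺ emission or electron capture).

beta-plus decay or electron capture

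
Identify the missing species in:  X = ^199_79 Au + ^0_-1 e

Conserve mass number: A = 199 + 0, so A = 199.
Conserve atomic number: Z = 79 − 1, so Z = 78.
Z = 78 is platinum, so the species is ^199_78 Pt.

Pt-199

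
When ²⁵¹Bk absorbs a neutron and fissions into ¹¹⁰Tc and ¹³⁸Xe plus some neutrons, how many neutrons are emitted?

Conserve mass number: 252 = 110 + 138 + k, so k = 252 − 248 = 4.
Check atomic number: 97 = 43 + 54 + 0 = 97. ✓

4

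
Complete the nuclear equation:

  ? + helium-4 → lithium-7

triton

Conserve mass number: A + 4 = 7, so A = 3.
Conserve atomic number: Z + 2 = 3, so Z = 1.
A = 3 and Z = 1 is hydrogen-3 — a triton.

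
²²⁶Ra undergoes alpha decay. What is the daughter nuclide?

Alpha decay: mass number changes by -4, atomic number by -2.
A: 226 − 4 = 222; Z: 88 − 2 = 86.
Z = 86 is radon, so the daughter is ²²²Rn.

Rn-222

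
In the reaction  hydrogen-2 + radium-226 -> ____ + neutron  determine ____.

Conserve mass number: 2 + 226 = A + 1, so A = 227.
Conserve atomic number: 1 + 88 = Z + 0, so Z = 89.
Z = 89 is actinium, so the species is actinium-227.

Ac-227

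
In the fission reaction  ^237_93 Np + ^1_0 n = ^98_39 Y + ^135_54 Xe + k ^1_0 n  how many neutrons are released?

5

Conserve mass number: 238 = 98 + 135 + k, so k = 238 − 233 = 5.
Check atomic number: 93 = 39 + 54 + 0 = 93. ✓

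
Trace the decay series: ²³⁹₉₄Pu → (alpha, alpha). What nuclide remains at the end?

Th-231

Start: (A, Z) = (239, 94).
After α: (235, 92).
After α: (231, 90).
Z = 90 is thorium.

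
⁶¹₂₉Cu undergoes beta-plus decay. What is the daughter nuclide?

Beta-plus decay: mass number changes by +0, atomic number by -1.
A: 61 = 61; Z: 29 − 1 = 28.
Z = 28 is nickel, so the daughter is ⁶¹₂₈Ni.

Ni-61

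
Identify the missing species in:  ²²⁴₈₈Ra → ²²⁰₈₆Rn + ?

Conserve mass number: 224 = 220 + A, so A = 4.
Conserve atomic number: 88 = 86 + Z, so Z = 2.
A = 4 and Z = 2 is ⁴₂He — an alpha particle.

alpha particle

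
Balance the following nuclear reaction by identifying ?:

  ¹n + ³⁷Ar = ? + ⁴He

S-34

Conserve mass number: 1 + 37 = A + 4, so A = 34.
Conserve atomic number: 0 + 18 = Z + 2, so Z = 16.
Z = 16 is sulfur, so the species is ³⁴S.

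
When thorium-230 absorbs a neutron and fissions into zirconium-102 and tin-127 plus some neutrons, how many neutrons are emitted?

2

Conserve mass number: 231 = 102 + 127 + k, so k = 231 − 229 = 2.
Check atomic number: 90 = 40 + 50 + 0 = 90. ✓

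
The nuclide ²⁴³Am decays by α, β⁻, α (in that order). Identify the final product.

Start: (A, Z) = (243, 95).
After α: (239, 93).
After β⁻: (239, 94).
After α: (235, 92).
Z = 92 is uranium.

U-235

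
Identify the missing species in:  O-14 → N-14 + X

Conserve mass number: 14 = 14 + A, so A = 0.
Conserve atomic number: 8 = 7 + Z, so Z = 1.
A = 0 and Z = 1 is e⁺ — a positron.

positron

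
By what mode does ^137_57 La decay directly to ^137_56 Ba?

beta-plus decay or electron capture

ΔA = 137 − 137 = 0; ΔZ = 56 − 57 = -1.
A is unchanged and Z drops by 1 — a proton has become a neutron (β⁺ emission or electron capture).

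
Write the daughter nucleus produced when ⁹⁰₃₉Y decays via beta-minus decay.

Zr-90

Beta-minus decay: mass number changes by +0, atomic number by +1.
A: 90 = 90; Z: 39 + 1 = 40.
Z = 40 is zirconium, so the daughter is ⁹⁰₄₀Zr.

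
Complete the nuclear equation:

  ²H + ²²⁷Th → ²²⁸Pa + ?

neutron

Conserve mass number: 2 + 227 = 228 + A, so A = 1.
Conserve atomic number: 1 + 90 = 91 + Z, so Z = 0.
A = 1 and Z = 0 is ¹n — a neutron.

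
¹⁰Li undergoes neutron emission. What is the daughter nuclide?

Li-9

Neutron emission: mass number changes by -1, atomic number by +0.
A: 10 − 1 = 9; Z: 3 = 3.
Z = 3 is lithium, so the daughter is ⁹Li.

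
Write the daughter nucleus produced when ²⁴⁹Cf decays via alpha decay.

Alpha decay: mass number changes by -4, atomic number by -2.
A: 249 − 4 = 245; Z: 98 − 2 = 96.
Z = 96 is curium, so the daughter is ²⁴⁵Cm.

Cm-245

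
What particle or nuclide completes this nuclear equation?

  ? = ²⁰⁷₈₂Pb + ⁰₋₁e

Tl-207

Conserve mass number: A = 207 + 0, so A = 207.
Conserve atomic number: Z = 82 − 1, so Z = 81.
Z = 81 is thallium, so the species is ²⁰⁷₈₁Tl.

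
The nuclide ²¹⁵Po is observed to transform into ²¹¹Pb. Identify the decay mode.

ΔA = 211 − 215 = -4; ΔZ = 82 − 84 = -2.
A drops by 4 and Z drops by 2 — the signature of alpha emission.

alpha decay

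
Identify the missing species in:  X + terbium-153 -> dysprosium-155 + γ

deuteron

Conserve mass number: A + 153 = 155 + 0, so A = 2.
Conserve atomic number: Z + 65 = 66 + 0, so Z = 1.
A = 2 and Z = 1 is hydrogen-2 — a deuteron.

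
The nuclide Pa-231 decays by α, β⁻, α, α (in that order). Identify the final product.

Start: (A, Z) = (231, 91).
After α: (227, 89).
After β⁻: (227, 90).
After α: (223, 88).
After α: (219, 86).
Z = 86 is radon.

Rn-219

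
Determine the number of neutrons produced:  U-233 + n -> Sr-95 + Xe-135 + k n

Conserve mass number: 234 = 95 + 135 + k, so k = 234 − 230 = 4.
Check atomic number: 92 = 38 + 54 + 0 = 92. ✓

4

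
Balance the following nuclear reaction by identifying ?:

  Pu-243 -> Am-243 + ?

beta-minus particle

Conserve mass number: 243 = 243 + A, so A = 0.
Conserve atomic number: 94 = 95 + Z, so Z = -1.
A = 0 and Z = -1 is e⁻ — a beta-minus particle.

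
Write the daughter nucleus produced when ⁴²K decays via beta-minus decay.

Ca-42

Beta-minus decay: mass number changes by +0, atomic number by +1.
A: 42 = 42; Z: 19 + 1 = 20.
Z = 20 is calcium, so the daughter is ⁴²Ca.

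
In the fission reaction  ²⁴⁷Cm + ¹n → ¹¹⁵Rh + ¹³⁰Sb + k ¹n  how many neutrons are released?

3

Conserve mass number: 248 = 115 + 130 + k, so k = 248 − 245 = 3.
Check atomic number: 96 = 45 + 51 + 0 = 96. ✓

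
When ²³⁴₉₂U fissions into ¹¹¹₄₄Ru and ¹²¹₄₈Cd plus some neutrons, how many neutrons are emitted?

Conserve mass number: 234 = 111 + 121 + k, so k = 234 − 232 = 2.
Check atomic number: 92 = 44 + 48 + 0 = 92. ✓

2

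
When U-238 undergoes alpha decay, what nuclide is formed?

Alpha decay: mass number changes by -4, atomic number by -2.
A: 238 − 4 = 234; Z: 92 − 2 = 90.
Z = 90 is thorium, so the daughter is Th-234.

Th-234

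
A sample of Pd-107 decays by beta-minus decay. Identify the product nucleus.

Beta-minus decay: mass number changes by +0, atomic number by +1.
A: 107 = 107; Z: 46 + 1 = 47.
Z = 47 is silver, so the daughter is Ag-107.

Ag-107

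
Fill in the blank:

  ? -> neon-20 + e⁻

Conserve mass number: A = 20 + 0, so A = 20.
Conserve atomic number: Z = 10 − 1, so Z = 9.
Z = 9 is fluorine, so the species is fluorine-20.

F-20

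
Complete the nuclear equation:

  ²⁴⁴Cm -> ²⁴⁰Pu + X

Conserve mass number: 244 = 240 + A, so A = 4.
Conserve atomic number: 96 = 94 + Z, so Z = 2.
A = 4 and Z = 2 is ⁴He — an alpha particle.

alpha particle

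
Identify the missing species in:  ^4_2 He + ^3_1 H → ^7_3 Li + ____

Conserve mass number: 4 + 3 = 7 + A, so A = 0.
Conserve atomic number: 2 + 1 = 3 + Z, so Z = 0.
A = 0 and Z = 0 is ^0_0 γ — a gamma ray.

gamma ray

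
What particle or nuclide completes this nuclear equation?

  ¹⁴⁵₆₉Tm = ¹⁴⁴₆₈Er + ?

Conserve mass number: 145 = 144 + A, so A = 1.
Conserve atomic number: 69 = 68 + Z, so Z = 1.
A = 1 and Z = 1 is ¹₁H — a proton.

proton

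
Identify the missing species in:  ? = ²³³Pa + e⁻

Conserve mass number: A = 233 + 0, so A = 233.
Conserve atomic number: Z = 91 − 1, so Z = 90.
Z = 90 is thorium, so the species is ²³³Th.

Th-233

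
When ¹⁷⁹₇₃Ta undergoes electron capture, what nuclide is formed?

Electron capture: mass number changes by +0, atomic number by -1.
A: 179 = 179; Z: 73 − 1 = 72.
Z = 72 is hafnium, so the daughter is ¹⁷⁹₇₂Hf.

Hf-179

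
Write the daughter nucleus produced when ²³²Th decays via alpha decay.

Ra-228

Alpha decay: mass number changes by -4, atomic number by -2.
A: 232 − 4 = 228; Z: 90 − 2 = 88.
Z = 88 is radium, so the daughter is ²²⁸Ra.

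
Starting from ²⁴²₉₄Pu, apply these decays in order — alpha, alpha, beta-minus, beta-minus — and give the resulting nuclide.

U-234

Start: (A, Z) = (242, 94).
After α: (238, 92).
After α: (234, 90).
After β⁻: (234, 91).
After β⁻: (234, 92).
Z = 92 is uranium.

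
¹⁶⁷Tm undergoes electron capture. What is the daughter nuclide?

Er-167

Electron capture: mass number changes by +0, atomic number by -1.
A: 167 = 167; Z: 69 − 1 = 68.
Z = 68 is erbium, so the daughter is ¹⁶⁷Er.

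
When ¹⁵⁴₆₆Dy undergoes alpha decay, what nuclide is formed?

Alpha decay: mass number changes by -4, atomic number by -2.
A: 154 − 4 = 150; Z: 66 − 2 = 64.
Z = 64 is gadolinium, so the daughter is ¹⁵⁰₆₄Gd.

Gd-150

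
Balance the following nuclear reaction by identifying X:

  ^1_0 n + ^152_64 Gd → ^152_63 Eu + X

proton

Conserve mass number: 1 + 152 = 152 + A, so A = 1.
Conserve atomic number: 0 + 64 = 63 + Z, so Z = 1.
A = 1 and Z = 1 is ^1_1 H — a proton.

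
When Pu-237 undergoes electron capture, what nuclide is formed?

Np-237

Electron capture: mass number changes by +0, atomic number by -1.
A: 237 = 237; Z: 94 − 1 = 93.
Z = 93 is neptunium, so the daughter is Np-237.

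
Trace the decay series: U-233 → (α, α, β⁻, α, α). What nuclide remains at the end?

At-217

Start: (A, Z) = (233, 92).
After α: (229, 90).
After α: (225, 88).
After β⁻: (225, 89).
After α: (221, 87).
After α: (217, 85).
Z = 85 is astatine.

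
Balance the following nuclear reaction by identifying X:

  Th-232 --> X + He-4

Conserve mass number: 232 = A + 4, so A = 228.
Conserve atomic number: 90 = Z + 2, so Z = 88.
Z = 88 is radium, so the species is Ra-228.

Ra-228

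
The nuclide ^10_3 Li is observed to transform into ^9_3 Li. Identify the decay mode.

ΔA = 9 − 10 = -1; ΔZ = 3 − 3 = +0.
A drops by 1 with Z unchanged — a neutron was emitted.

neutron emission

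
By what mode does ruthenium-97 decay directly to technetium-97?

ΔA = 97 − 97 = 0; ΔZ = 43 − 44 = -1.
A is unchanged and Z drops by 1 — a proton has become a neutron (β⁺ emission or electron capture).

beta-plus decay or electron capture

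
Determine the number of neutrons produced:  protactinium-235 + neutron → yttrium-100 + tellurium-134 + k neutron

Conserve mass number: 236 = 100 + 134 + k, so k = 236 − 234 = 2.
Check atomic number: 91 = 39 + 52 + 0 = 91. ✓

2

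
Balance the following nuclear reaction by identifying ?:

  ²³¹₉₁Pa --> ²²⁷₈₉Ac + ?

alpha particle

Conserve mass number: 231 = 227 + A, so A = 4.
Conserve atomic number: 91 = 89 + Z, so Z = 2.
A = 4 and Z = 2 is ⁴₂He — an alpha particle.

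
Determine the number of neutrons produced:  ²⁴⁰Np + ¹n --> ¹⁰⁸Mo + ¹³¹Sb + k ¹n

Conserve mass number: 241 = 108 + 131 + k, so k = 241 − 239 = 2.
Check atomic number: 93 = 42 + 51 + 0 = 93. ✓

2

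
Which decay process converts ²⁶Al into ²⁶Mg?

beta-plus decay or electron capture

ΔA = 26 − 26 = 0; ΔZ = 12 − 13 = -1.
A is unchanged and Z drops by 1 — a proton has become a neutron (β⁺ emission or electron capture).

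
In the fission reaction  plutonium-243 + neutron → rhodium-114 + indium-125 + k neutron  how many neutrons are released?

Conserve mass number: 244 = 114 + 125 + k, so k = 244 − 239 = 5.
Check atomic number: 94 = 45 + 49 + 0 = 94. ✓

5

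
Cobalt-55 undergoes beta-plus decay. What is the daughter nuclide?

Beta-plus decay: mass number changes by +0, atomic number by -1.
A: 55 = 55; Z: 27 − 1 = 26.
Z = 26 is iron, so the daughter is iron-55.

Fe-55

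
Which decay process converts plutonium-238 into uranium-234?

alpha decay

ΔA = 234 − 238 = -4; ΔZ = 92 − 94 = -2.
A drops by 4 and Z drops by 2 — the signature of alpha emission.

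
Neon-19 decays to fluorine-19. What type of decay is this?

beta-plus decay or electron capture

ΔA = 19 − 19 = 0; ΔZ = 9 − 10 = -1.
A is unchanged and Z drops by 1 — a proton has become a neutron (β⁺ emission or electron capture).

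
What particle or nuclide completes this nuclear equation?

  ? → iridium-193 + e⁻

Conserve mass number: A = 193 + 0, so A = 193.
Conserve atomic number: Z = 77 − 1, so Z = 76.
Z = 76 is osmium, so the species is osmium-193.

Os-193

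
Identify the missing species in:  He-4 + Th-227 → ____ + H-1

Pa-230

Conserve mass number: 4 + 227 = A + 1, so A = 230.
Conserve atomic number: 2 + 90 = Z + 1, so Z = 91.
Z = 91 is protactinium, so the species is Pa-230.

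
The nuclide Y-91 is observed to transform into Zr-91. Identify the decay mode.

beta-minus decay

ΔA = 91 − 91 = 0; ΔZ = 40 − 39 = +1.
A is unchanged and Z rises by 1 — a neutron has become a proton (β⁻ decay).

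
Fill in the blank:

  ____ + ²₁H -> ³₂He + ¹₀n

Conserve mass number: A + 2 = 3 + 1, so A = 2.
Conserve atomic number: Z + 1 = 2 + 0, so Z = 1.
A = 2 and Z = 1 is ²₁H — a deuteron.

deuteron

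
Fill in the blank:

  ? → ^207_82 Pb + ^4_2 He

Po-211

Conserve mass number: A = 207 + 4, so A = 211.
Conserve atomic number: Z = 82 + 2, so Z = 84.
Z = 84 is polonium, so the species is ^211_84 Po.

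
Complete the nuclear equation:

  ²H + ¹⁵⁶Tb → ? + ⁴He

Gd-154

Conserve mass number: 2 + 156 = A + 4, so A = 154.
Conserve atomic number: 1 + 65 = Z + 2, so Z = 64.
Z = 64 is gadolinium, so the species is ¹⁵⁴Gd.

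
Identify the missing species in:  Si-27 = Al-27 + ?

positron

Conserve mass number: 27 = 27 + A, so A = 0.
Conserve atomic number: 14 = 13 + Z, so Z = 1.
A = 0 and Z = 1 is e⁺ — a positron.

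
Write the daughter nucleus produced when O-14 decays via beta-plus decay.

N-14

Beta-plus decay: mass number changes by +0, atomic number by -1.
A: 14 = 14; Z: 8 − 1 = 7.
Z = 7 is nitrogen, so the daughter is N-14.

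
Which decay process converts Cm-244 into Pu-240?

ΔA = 240 − 244 = -4; ΔZ = 94 − 96 = -2.
A drops by 4 and Z drops by 2 — the signature of alpha emission.

alpha decay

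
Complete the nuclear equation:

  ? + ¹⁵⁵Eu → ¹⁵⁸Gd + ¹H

alpha particle

Conserve mass number: A + 155 = 158 + 1, so A = 4.
Conserve atomic number: Z + 63 = 64 + 1, so Z = 2.
A = 4 and Z = 2 is ⁴He — an alpha particle.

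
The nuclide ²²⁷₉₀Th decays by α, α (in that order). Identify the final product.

Rn-219

Start: (A, Z) = (227, 90).
After α: (223, 88).
After α: (219, 86).
Z = 86 is radon.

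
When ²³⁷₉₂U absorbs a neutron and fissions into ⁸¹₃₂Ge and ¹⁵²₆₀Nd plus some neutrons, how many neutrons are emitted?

Conserve mass number: 238 = 81 + 152 + k, so k = 238 − 233 = 5.
Check atomic number: 92 = 32 + 60 + 0 = 92. ✓

5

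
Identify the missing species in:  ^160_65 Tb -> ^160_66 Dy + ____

beta-minus particle

Conserve mass number: 160 = 160 + A, so A = 0.
Conserve atomic number: 65 = 66 + Z, so Z = -1.
A = 0 and Z = -1 is ^0_-1 e — a beta-minus particle.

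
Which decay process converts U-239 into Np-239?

ΔA = 239 − 239 = 0; ΔZ = 93 − 92 = +1.
A is unchanged and Z rises by 1 — a neutron has become a proton (β⁻ decay).

beta-minus decay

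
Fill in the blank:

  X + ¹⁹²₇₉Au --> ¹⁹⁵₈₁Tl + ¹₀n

Conserve mass number: A + 192 = 195 + 1, so A = 4.
Conserve atomic number: Z + 79 = 81 + 0, so Z = 2.
A = 4 and Z = 2 is ⁴₂He — an alpha particle.

alpha particle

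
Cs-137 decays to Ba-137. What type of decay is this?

beta-minus decay

ΔA = 137 − 137 = 0; ΔZ = 56 − 55 = +1.
A is unchanged and Z rises by 1 — a neutron has become a proton (β⁻ decay).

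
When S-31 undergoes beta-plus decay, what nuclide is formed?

Beta-plus decay: mass number changes by +0, atomic number by -1.
A: 31 = 31; Z: 16 − 1 = 15.
Z = 15 is phosphorus, so the daughter is P-31.

P-31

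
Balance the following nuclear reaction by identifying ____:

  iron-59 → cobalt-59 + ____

beta-minus particle

Conserve mass number: 59 = 59 + A, so A = 0.
Conserve atomic number: 26 = 27 + Z, so Z = -1.
A = 0 and Z = -1 is e⁻ — a beta-minus particle.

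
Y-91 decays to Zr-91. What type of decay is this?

ΔA = 91 − 91 = 0; ΔZ = 40 − 39 = +1.
A is unchanged and Z rises by 1 — a neutron has become a proton (β⁻ decay).

beta-minus decay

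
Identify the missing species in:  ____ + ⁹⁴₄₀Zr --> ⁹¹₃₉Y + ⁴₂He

Conserve mass number: A + 94 = 91 + 4, so A = 1.
Conserve atomic number: Z + 40 = 39 + 2, so Z = 1.
A = 1 and Z = 1 is ¹₁H — a proton.

proton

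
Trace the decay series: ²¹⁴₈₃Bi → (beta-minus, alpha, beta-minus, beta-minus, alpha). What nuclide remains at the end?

Pb-206

Start: (A, Z) = (214, 83).
After β⁻: (214, 84).
After α: (210, 82).
After β⁻: (210, 83).
After β⁻: (210, 84).
After α: (206, 82).
Z = 82 is lead.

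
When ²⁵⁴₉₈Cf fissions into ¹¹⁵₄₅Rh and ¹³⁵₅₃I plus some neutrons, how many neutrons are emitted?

Conserve mass number: 254 = 115 + 135 + k, so k = 254 − 250 = 4.
Check atomic number: 98 = 45 + 53 + 0 = 98. ✓

4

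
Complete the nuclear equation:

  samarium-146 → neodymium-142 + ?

Conserve mass number: 146 = 142 + A, so A = 4.
Conserve atomic number: 62 = 60 + Z, so Z = 2.
A = 4 and Z = 2 is helium-4 — an alpha particle.

alpha particle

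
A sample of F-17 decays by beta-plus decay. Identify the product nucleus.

O-17

Beta-plus decay: mass number changes by +0, atomic number by -1.
A: 17 = 17; Z: 9 − 1 = 8.
Z = 8 is oxygen, so the daughter is O-17.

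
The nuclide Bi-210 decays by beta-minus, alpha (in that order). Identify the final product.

Start: (A, Z) = (210, 83).
After β⁻: (210, 84).
After α: (206, 82).
Z = 82 is lead.

Pb-206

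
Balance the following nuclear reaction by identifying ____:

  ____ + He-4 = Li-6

deuteron

Conserve mass number: A + 4 = 6, so A = 2.
Conserve atomic number: Z + 2 = 3, so Z = 1.
A = 2 and Z = 1 is H-2 — a deuteron.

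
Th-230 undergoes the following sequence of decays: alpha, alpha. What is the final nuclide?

Start: (A, Z) = (230, 90).
After α: (226, 88).
After α: (222, 86).
Z = 86 is radon.

Rn-222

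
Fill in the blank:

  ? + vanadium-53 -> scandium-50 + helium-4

neutron

Conserve mass number: A + 53 = 50 + 4, so A = 1.
Conserve atomic number: Z + 23 = 21 + 2, so Z = 0.
A = 1 and Z = 0 is neutron — a neutron.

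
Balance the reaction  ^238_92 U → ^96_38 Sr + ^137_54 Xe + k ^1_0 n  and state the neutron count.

5

Conserve mass number: 238 = 96 + 137 + k, so k = 238 − 233 = 5.
Check atomic number: 92 = 38 + 54 + 0 = 92. ✓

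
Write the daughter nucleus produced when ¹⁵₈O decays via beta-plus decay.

Beta-plus decay: mass number changes by +0, atomic number by -1.
A: 15 = 15; Z: 8 − 1 = 7.
Z = 7 is nitrogen, so the daughter is ¹⁵₇N.

N-15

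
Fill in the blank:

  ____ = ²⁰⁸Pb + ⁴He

Conserve mass number: A = 208 + 4, so A = 212.
Conserve atomic number: Z = 82 + 2, so Z = 84.
Z = 84 is polonium, so the species is ²¹²Po.

Po-212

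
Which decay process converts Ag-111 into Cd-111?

beta-minus decay

ΔA = 111 − 111 = 0; ΔZ = 48 − 47 = +1.
A is unchanged and Z rises by 1 — a neutron has become a proton (β⁻ decay).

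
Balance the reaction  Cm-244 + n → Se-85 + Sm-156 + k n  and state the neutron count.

Conserve mass number: 245 = 85 + 156 + k, so k = 245 − 241 = 4.
Check atomic number: 96 = 34 + 62 + 0 = 96. ✓

4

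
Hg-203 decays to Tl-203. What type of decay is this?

beta-minus decay

ΔA = 203 − 203 = 0; ΔZ = 81 − 80 = +1.
A is unchanged and Z rises by 1 — a neutron has become a proton (β⁻ decay).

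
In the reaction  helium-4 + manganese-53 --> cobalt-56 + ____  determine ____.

Conserve mass number: 4 + 53 = 56 + A, so A = 1.
Conserve atomic number: 2 + 25 = 27 + Z, so Z = 0.
A = 1 and Z = 0 is neutron — a neutron.

neutron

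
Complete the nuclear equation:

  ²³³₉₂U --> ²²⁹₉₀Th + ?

alpha particle

Conserve mass number: 233 = 229 + A, so A = 4.
Conserve atomic number: 92 = 90 + Z, so Z = 2.
A = 4 and Z = 2 is ⁴₂He — an alpha particle.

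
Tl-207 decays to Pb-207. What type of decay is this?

ΔA = 207 − 207 = 0; ΔZ = 82 − 81 = +1.
A is unchanged and Z rises by 1 — a neutron has become a proton (β⁻ decay).

beta-minus decay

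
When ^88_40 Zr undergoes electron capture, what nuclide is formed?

Electron capture: mass number changes by +0, atomic number by -1.
A: 88 = 88; Z: 40 − 1 = 39.
Z = 39 is yttrium, so the daughter is ^88_39 Y.

Y-88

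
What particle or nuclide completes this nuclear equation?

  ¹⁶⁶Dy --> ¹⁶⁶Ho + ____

beta-minus particle

Conserve mass number: 166 = 166 + A, so A = 0.
Conserve atomic number: 66 = 67 + Z, so Z = -1.
A = 0 and Z = -1 is e⁻ — a beta-minus particle.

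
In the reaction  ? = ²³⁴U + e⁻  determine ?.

Conserve mass number: A = 234 + 0, so A = 234.
Conserve atomic number: Z = 92 − 1, so Z = 91.
Z = 91 is protactinium, so the species is ²³⁴Pa.

Pa-234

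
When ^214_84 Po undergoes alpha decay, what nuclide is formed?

Alpha decay: mass number changes by -4, atomic number by -2.
A: 214 − 4 = 210; Z: 84 − 2 = 82.
Z = 82 is lead, so the daughter is ^210_82 Pb.

Pb-210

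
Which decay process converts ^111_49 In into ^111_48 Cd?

beta-plus decay or electron capture

ΔA = 111 − 111 = 0; ΔZ = 48 − 49 = -1.
A is unchanged and Z drops by 1 — a proton has become a neutron (β⁺ emission or electron capture).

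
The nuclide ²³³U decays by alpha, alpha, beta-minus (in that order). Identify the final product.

Ac-225

Start: (A, Z) = (233, 92).
After α: (229, 90).
After α: (225, 88).
After β⁻: (225, 89).
Z = 89 is actinium.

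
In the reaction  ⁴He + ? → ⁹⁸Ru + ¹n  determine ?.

Conserve mass number: 4 + A = 98 + 1, so A = 95.
Conserve atomic number: 2 + Z = 44 + 0, so Z = 42.
Z = 42 is molybdenum, so the species is ⁹⁵Mo.

Mo-95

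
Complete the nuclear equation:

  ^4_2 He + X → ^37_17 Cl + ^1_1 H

S-34

Conserve mass number: 4 + A = 37 + 1, so A = 34.
Conserve atomic number: 2 + Z = 17 + 1, so Z = 16.
Z = 16 is sulfur, so the species is ^34_16 S.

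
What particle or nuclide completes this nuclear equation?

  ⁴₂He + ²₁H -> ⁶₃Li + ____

gamma ray

Conserve mass number: 4 + 2 = 6 + A, so A = 0.
Conserve atomic number: 2 + 1 = 3 + Z, so Z = 0.
A = 0 and Z = 0 is ⁰₀γ — a gamma ray.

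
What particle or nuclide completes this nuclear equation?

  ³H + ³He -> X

Li-6

Conserve mass number: 3 + 3 = A, so A = 6.
Conserve atomic number: 1 + 2 = Z, so Z = 3.
Z = 3 is lithium, so the species is ⁶Li.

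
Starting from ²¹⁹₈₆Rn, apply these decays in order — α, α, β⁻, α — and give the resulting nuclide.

Tl-207

Start: (A, Z) = (219, 86).
After α: (215, 84).
After α: (211, 82).
After β⁻: (211, 83).
After α: (207, 81).
Z = 81 is thallium.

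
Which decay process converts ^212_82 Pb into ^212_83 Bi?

beta-minus decay

ΔA = 212 − 212 = 0; ΔZ = 83 − 82 = +1.
A is unchanged and Z rises by 1 — a neutron has become a proton (β⁻ decay).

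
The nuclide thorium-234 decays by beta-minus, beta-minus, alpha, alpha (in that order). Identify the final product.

Start: (A, Z) = (234, 90).
After β⁻: (234, 91).
After β⁻: (234, 92).
After α: (230, 90).
After α: (226, 88).
Z = 88 is radium.

Ra-226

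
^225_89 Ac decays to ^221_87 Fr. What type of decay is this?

ΔA = 221 − 225 = -4; ΔZ = 87 − 89 = -2.
A drops by 4 and Z drops by 2 — the signature of alpha emission.

alpha decay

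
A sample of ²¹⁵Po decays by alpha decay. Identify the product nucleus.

Pb-211

Alpha decay: mass number changes by -4, atomic number by -2.
A: 215 − 4 = 211; Z: 84 − 2 = 82.
Z = 82 is lead, so the daughter is ²¹¹Pb.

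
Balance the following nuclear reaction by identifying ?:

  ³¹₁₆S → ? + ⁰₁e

P-31

Conserve mass number: 31 = A + 0, so A = 31.
Conserve atomic number: 16 = Z + 1, so Z = 15.
Z = 15 is phosphorus, so the species is ³¹₁₅P.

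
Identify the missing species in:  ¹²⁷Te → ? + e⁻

I-127

Conserve mass number: 127 = A + 0, so A = 127.
Conserve atomic number: 52 = Z − 1, so Z = 53.
Z = 53 is iodine, so the species is ¹²⁷I.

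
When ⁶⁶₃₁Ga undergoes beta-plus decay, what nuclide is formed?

Zn-66

Beta-plus decay: mass number changes by +0, atomic number by -1.
A: 66 = 66; Z: 31 − 1 = 30.
Z = 30 is zinc, so the daughter is ⁶⁶₃₀Zn.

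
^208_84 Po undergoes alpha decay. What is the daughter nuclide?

Alpha decay: mass number changes by -4, atomic number by -2.
A: 208 − 4 = 204; Z: 84 − 2 = 82.
Z = 82 is lead, so the daughter is ^204_82 Pb.

Pb-204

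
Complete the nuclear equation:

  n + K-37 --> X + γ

K-38

Conserve mass number: 1 + 37 = A + 0, so A = 38.
Conserve atomic number: 0 + 19 = Z + 0, so Z = 19.
Z = 19 is potassium, so the species is K-38.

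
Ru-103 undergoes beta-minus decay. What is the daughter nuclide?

Rh-103

Beta-minus decay: mass number changes by +0, atomic number by +1.
A: 103 = 103; Z: 44 + 1 = 45.
Z = 45 is rhodium, so the daughter is Rh-103.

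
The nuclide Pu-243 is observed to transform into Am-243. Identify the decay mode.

beta-minus decay

ΔA = 243 − 243 = 0; ΔZ = 95 − 94 = +1.
A is unchanged and Z rises by 1 — a neutron has become a proton (β⁻ decay).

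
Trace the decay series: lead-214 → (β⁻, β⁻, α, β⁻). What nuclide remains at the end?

Start: (A, Z) = (214, 82).
After β⁻: (214, 83).
After β⁻: (214, 84).
After α: (210, 82).
After β⁻: (210, 83).
Z = 83 is bismuth.

Bi-210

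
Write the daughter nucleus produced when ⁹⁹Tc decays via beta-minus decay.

Ru-99

Beta-minus decay: mass number changes by +0, atomic number by +1.
A: 99 = 99; Z: 43 + 1 = 44.
Z = 44 is ruthenium, so the daughter is ⁹⁹Ru.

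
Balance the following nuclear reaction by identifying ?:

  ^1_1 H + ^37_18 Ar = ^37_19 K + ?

neutron

Conserve mass number: 1 + 37 = 37 + A, so A = 1.
Conserve atomic number: 1 + 18 = 19 + Z, so Z = 0.
A = 1 and Z = 0 is ^1_0 n — a neutron.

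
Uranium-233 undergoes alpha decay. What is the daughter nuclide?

Th-229

Alpha decay: mass number changes by -4, atomic number by -2.
A: 233 − 4 = 229; Z: 92 − 2 = 90.
Z = 90 is thorium, so the daughter is thorium-229.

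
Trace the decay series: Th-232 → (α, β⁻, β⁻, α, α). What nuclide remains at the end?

Start: (A, Z) = (232, 90).
After α: (228, 88).
After β⁻: (228, 89).
After β⁻: (228, 90).
After α: (224, 88).
After α: (220, 86).
Z = 86 is radon.

Rn-220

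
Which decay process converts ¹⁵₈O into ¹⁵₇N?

beta-plus decay or electron capture

ΔA = 15 − 15 = 0; ΔZ = 7 − 8 = -1.
A is unchanged and Z drops by 1 — a proton has become a neutron (β⁺ emission or electron capture).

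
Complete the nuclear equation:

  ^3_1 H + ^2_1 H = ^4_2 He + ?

Conserve mass number: 3 + 2 = 4 + A, so A = 1.
Conserve atomic number: 1 + 1 = 2 + Z, so Z = 0.
A = 1 and Z = 0 is ^1_0 n — a neutron.

neutron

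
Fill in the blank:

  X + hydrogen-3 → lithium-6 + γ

He-3

Conserve mass number: A + 3 = 6 + 0, so A = 3.
Conserve atomic number: Z + 1 = 3 + 0, so Z = 2.
Z = 2 is helium, so the species is helium-3.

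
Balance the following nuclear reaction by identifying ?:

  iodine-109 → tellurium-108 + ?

proton

Conserve mass number: 109 = 108 + A, so A = 1.
Conserve atomic number: 53 = 52 + Z, so Z = 1.
A = 1 and Z = 1 is hydrogen-1 — a proton.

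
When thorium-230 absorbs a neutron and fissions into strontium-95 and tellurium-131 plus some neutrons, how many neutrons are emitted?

Conserve mass number: 231 = 95 + 131 + k, so k = 231 − 226 = 5.
Check atomic number: 90 = 38 + 52 + 0 = 90. ✓

5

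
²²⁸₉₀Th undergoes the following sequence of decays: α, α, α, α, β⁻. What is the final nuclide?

Bi-212

Start: (A, Z) = (228, 90).
After α: (224, 88).
After α: (220, 86).
After α: (216, 84).
After α: (212, 82).
After β⁻: (212, 83).
Z = 83 is bismuth.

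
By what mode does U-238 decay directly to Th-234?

ΔA = 234 − 238 = -4; ΔZ = 90 − 92 = -2.
A drops by 4 and Z drops by 2 — the signature of alpha emission.

alpha decay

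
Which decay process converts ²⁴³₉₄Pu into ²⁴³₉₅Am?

beta-minus decay

ΔA = 243 − 243 = 0; ΔZ = 95 − 94 = +1.
A is unchanged and Z rises by 1 — a neutron has become a proton (β⁻ decay).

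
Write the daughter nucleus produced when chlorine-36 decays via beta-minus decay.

Beta-minus decay: mass number changes by +0, atomic number by +1.
A: 36 = 36; Z: 17 + 1 = 18.
Z = 18 is argon, so the daughter is argon-36.

Ar-36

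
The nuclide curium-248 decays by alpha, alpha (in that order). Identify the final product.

U-240

Start: (A, Z) = (248, 96).
After α: (244, 94).
After α: (240, 92).
Z = 92 is uranium.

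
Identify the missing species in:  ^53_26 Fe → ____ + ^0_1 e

Mn-53

Conserve mass number: 53 = A + 0, so A = 53.
Conserve atomic number: 26 = Z + 1, so Z = 25.
Z = 25 is manganese, so the species is ^53_25 Mn.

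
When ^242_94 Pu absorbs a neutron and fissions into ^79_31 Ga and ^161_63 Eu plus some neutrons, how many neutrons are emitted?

3

Conserve mass number: 243 = 79 + 161 + k, so k = 243 − 240 = 3.
Check atomic number: 94 = 31 + 63 + 0 = 94. ✓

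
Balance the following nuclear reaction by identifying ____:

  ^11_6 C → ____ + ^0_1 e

B-11

Conserve mass number: 11 = A + 0, so A = 11.
Conserve atomic number: 6 = Z + 1, so Z = 5.
Z = 5 is boron, so the species is ^11_5 B.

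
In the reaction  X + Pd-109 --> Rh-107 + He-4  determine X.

Conserve mass number: A + 109 = 107 + 4, so A = 2.
Conserve atomic number: Z + 46 = 45 + 2, so Z = 1.
A = 2 and Z = 1 is H-2 — a deuteron.

deuteron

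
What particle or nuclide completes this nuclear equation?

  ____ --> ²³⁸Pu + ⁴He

Conserve mass number: A = 238 + 4, so A = 242.
Conserve atomic number: Z = 94 + 2, so Z = 96.
Z = 96 is curium, so the species is ²⁴²Cm.

Cm-242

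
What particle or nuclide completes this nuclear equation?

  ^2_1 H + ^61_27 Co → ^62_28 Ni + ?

neutron

Conserve mass number: 2 + 61 = 62 + A, so A = 1.
Conserve atomic number: 1 + 27 = 28 + Z, so Z = 0.
A = 1 and Z = 0 is ^1_0 n — a neutron.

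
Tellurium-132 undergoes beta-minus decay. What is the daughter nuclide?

I-132

Beta-minus decay: mass number changes by +0, atomic number by +1.
A: 132 = 132; Z: 52 + 1 = 53.
Z = 53 is iodine, so the daughter is iodine-132.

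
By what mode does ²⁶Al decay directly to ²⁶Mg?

ΔA = 26 − 26 = 0; ΔZ = 12 − 13 = -1.
A is unchanged and Z drops by 1 — a proton has become a neutron (β⁺ emission or electron capture).

beta-plus decay or electron capture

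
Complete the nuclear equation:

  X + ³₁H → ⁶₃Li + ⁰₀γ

He-3

Conserve mass number: A + 3 = 6 + 0, so A = 3.
Conserve atomic number: Z + 1 = 3 + 0, so Z = 2.
Z = 2 is helium, so the species is ³₂He.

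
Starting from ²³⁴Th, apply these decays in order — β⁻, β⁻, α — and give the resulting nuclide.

Th-230

Start: (A, Z) = (234, 90).
After β⁻: (234, 91).
After β⁻: (234, 92).
After α: (230, 90).
Z = 90 is thorium.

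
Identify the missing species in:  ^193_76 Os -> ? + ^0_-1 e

Conserve mass number: 193 = A + 0, so A = 193.
Conserve atomic number: 76 = Z − 1, so Z = 77.
Z = 77 is iridium, so the species is ^193_77 Ir.

Ir-193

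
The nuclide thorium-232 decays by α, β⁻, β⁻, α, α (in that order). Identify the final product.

Rn-220

Start: (A, Z) = (232, 90).
After α: (228, 88).
After β⁻: (228, 89).
After β⁻: (228, 90).
After α: (224, 88).
After α: (220, 86).
Z = 86 is radon.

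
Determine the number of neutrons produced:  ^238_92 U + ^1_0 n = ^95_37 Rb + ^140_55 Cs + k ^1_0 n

Conserve mass number: 239 = 95 + 140 + k, so k = 239 − 235 = 4.
Check atomic number: 92 = 37 + 55 + 0 = 92. ✓

4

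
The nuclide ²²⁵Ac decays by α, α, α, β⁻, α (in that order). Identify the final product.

Pb-209

Start: (A, Z) = (225, 89).
After α: (221, 87).
After α: (217, 85).
After α: (213, 83).
After β⁻: (213, 84).
After α: (209, 82).
Z = 82 is lead.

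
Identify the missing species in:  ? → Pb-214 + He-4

Conserve mass number: A = 214 + 4, so A = 218.
Conserve atomic number: Z = 82 + 2, so Z = 84.
Z = 84 is polonium, so the species is Po-218.

Po-218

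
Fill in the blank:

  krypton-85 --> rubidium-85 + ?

Conserve mass number: 85 = 85 + A, so A = 0.
Conserve atomic number: 36 = 37 + Z, so Z = -1.
A = 0 and Z = -1 is e⁻ — a beta-minus particle.

beta-minus particle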